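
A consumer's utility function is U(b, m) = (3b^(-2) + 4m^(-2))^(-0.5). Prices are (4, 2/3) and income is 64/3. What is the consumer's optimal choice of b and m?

For CES with ρ = -2, MRS = (3/4)·(m/b)^3.
Tangency: set MRS = p_b/p_m = 4/(2/3) = 6.
So (m/b)^3 = 8; taking the cube root, m/b = 2, i.e. m = 2·b.
Substitute into the budget 4·b + (2/3)·m = 64/3: (16/3)·b = 64/3, so b* = 4 and m* = 2·4 = 8.

b* = 4, m* = 8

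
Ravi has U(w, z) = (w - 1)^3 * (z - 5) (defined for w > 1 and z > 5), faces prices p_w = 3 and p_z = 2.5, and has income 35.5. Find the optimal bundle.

MU_w = 3·(w−1)^2·(z−5), MU_z = (w−1)^3.
MRS = (3/1)·(z−5)/(w−1).
Tangency: set MRS = p_w/p_z = 3/2.5 = 1.2.
So (3/1)·(z − 5)/(w − 1) = 1.2, i.e. (z − 5) = 0.4·(w − 1).
Rewrite the budget in excess-of-subsistence terms: 3·(w − 1) + 2.5·(z − 5) = 35.5 − 3·1 − 2.5·5 = 20.
Substituting, 4·(w − 1) = 20, so w − 1 = 5 and w* = 6.
Then z − 5 = 0.4·5 = 2, so z* = 7.

w* = 6, z* = 7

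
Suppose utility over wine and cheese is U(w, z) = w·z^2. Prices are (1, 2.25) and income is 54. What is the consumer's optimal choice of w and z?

w* = 18, z* = 16

MU_w = z^2 and MU_z = 2·w·z.
MRS = MU_w/MU_z = (1/2)·z/w.
Tangency: set MRS = p_w/p_z = 1/2.25 = 4/9.
So (1/2)·z/w = 4/9, i.e. z = (8/9)·w.
Substitute into the budget 1·w + 2.25·z = 54: 3·w = 54, so w* = 18.
Then z* = (8/9)·18 = 16.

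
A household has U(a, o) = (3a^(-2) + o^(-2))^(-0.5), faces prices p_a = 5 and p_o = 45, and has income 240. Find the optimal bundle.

a* = 12, o* = 4

For CES with ρ = -2, MRS = (3/1)·(o/a)^3.
Tangency: set MRS = p_a/p_o = 5/45 = 1/9.
So (o/a)^3 = 1/27; taking the cube root, o/a = 1/3, i.e. o = (1/3)·a.
Substitute into the budget 5·a + 45·o = 240: 20·a = 240, so a* = 12 and o* = (1/3)·12 = 4.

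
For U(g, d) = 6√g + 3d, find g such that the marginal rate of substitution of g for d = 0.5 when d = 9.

MU_g = 6/(2√g), MU_d = 3.
MRS = 6/(2√g) ÷ 3.
MRS depends only on g: 1/√g = 0.5 ⇒ √g = 1/0.5 = 2 ⇒ g = 4.

g = 4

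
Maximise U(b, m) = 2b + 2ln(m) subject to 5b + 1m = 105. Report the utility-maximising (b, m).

MU_b = 2, MU_m = 2/m.
MRS = 2 ÷ (2/m).
Tangency: set MRS = p_b/p_m = 5/1 = 5.
MRS depends only on m: m = 5 ⇒ m* = 5.
From the budget, 5·b = 105 − 1·5 = 100, so b* = 20.

b* = 20, m* = 5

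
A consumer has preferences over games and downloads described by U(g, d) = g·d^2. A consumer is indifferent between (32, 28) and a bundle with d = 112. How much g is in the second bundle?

g = 2

U(32, 28) = 25088.
Set U(g, 112) = 25088 and solve.
With d = 112: 112^2 = 12544, so g = 25088/12544 = 2.
Check: U(2, 112) = 25088.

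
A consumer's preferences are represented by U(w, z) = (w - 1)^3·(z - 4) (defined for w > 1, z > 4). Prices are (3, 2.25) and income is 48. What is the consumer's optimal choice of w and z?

MU_w = 3·(w−1)^2·(z−4), MU_z = (w−1)^3.
MRS = (3/1)·(z−4)/(w−1).
Tangency: set MRS = p_w/p_z = 3/2.25 = 4/3.
So (3/1)·(z − 4)/(w − 1) = 4/3, i.e. (z − 4) = (4/9)·(w − 1).
Rewrite the budget in excess-of-subsistence terms: 3·(w − 1) + 2.25·(z − 4) = 48 − 3·1 − 2.25·4 = 36.
Substituting, 4·(w − 1) = 36, so w − 1 = 9 and w* = 10.
Then z − 4 = (4/9)·9 = 4, so z* = 8.

w* = 10, z* = 8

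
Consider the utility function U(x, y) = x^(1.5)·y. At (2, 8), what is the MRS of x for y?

MU_x = 1.5·√x·y and MU_y = x^(1.5).
MRS = MU_x/MU_y = (1.5)·y/x.
At (2, 8): MRS = 6.
The indifference curve has slope −6 at this bundle.

MRS = 6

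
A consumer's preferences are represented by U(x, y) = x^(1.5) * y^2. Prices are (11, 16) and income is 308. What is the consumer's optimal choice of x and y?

x* = 12, y* = 11

MU_x = 1.5·√x·y^2 and MU_y = 2·x^(1.5)·y.
MRS = MU_x/MU_y = (0.75)·y/x.
Tangency: set MRS = p_x/p_y = 11/16.
So (0.75)·y/x = 11/16, i.e. y = (11/12)·x.
Substitute into the budget 11·x + 16·y = 308: (77/3)·x = 308, so x* = 12.
Then y* = (11/12)·12 = 11.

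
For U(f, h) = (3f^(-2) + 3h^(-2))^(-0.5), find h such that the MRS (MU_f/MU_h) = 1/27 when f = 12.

h = 4

For CES with ρ = -2, MRS = (h/f)^3.
Setting (h/12)^3 = 1/27 gives h/12 = 1/3 and h = 4.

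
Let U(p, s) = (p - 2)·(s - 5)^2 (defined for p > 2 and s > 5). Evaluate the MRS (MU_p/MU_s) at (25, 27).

MRS = 11/23

MU_p = (s−5)^2, MU_s = 2·(p−2)·(s−5).
MRS = (1/2)·(s−5)/(p−2).
At (25, 27): MRS = 11/23.
That is, one extra unit of p is worth 11/23 units of s at the margin.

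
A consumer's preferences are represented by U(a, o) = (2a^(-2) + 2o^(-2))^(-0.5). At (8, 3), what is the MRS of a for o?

For CES with ρ = -2, MRS = (o/a)^3.
At (8, 3): MRS = 27/512.
The indifference curve has slope −27/512 at this bundle.

MRS = 27/512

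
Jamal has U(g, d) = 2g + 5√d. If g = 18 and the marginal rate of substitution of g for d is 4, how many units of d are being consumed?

d = 25

MU_g = 2, MU_d = 5/(2√d).
MRS = 2 ÷ (5/(2√d)).
MRS depends only on d: 0.8·√d = 4 ⇒ √d = 4/0.8 = 5 ⇒ d = 25.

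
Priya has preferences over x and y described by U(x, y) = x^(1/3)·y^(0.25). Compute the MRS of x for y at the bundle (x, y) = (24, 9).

MRS = 0.5

MU_x = 1/3·x^(-2/3)·y^(0.25) and MU_y = 0.25·x^(1/3)·y^(-0.75).
MRS = MU_x/MU_y = (4/3)·y/x.
At (24, 9): MRS = 0.5.
The indifference curve has slope −0.5 at this bundle.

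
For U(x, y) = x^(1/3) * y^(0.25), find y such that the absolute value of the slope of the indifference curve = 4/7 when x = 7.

MU_x = 1/3·x^(-2/3)·y^(0.25) and MU_y = 0.25·x^(1/3)·y^(-0.75).
MRS = MU_x/MU_y = (4/3)·y/x.
Substitute x = 7: MRS = y/5.25. Setting y/5.25 = 4/7 gives y = (4/7)·5.25 = 3.

y = 3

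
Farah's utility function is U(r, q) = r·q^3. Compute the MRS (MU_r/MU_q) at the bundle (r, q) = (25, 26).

MU_r = q^3 and MU_q = 3·r·q^2.
MRS = MU_r/MU_q = (1/3)·q/r.
At (25, 26): MRS = 26/75.
So at (25, 26) the consumer would give up 26/75 units of q for one more unit of r.

MRS = 26/75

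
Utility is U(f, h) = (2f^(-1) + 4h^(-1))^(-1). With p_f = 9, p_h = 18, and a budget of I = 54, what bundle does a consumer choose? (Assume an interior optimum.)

For CES with ρ = -1, MRS = (2/4)·(h/f)^2.
Tangency: set MRS = p_f/p_h = 9/18 = 0.5.
So (h/f)^2 = 1; taking the square root, h/f = 1, i.e. h = f.
Substitute into the budget 9·f + 18·h = 54: 27·f = 54, so f* = 2 and h* = 2.

f* = 2, h* = 2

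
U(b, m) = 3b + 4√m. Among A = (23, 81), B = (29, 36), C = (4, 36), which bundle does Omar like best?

Evaluate utility at each bundle:
U(A) = 105.000.
U(B) = 111.000.
U(C) = 36.000.
Highest utility is B, so B ≻ A ≻ C.

Bundle B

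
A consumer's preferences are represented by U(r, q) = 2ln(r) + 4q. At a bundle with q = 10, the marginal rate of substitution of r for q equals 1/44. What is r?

MU_r = 2/r, MU_q = 4.
MRS = 2/r ÷ 4.
MRS depends only on r: 0.5/r = 1/44 ⇒ r = 0.5/(1/44) = 22.

r = 22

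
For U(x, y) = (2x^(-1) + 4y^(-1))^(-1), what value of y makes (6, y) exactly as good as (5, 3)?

U depends on (x, y) only through S = 2x^(-1) + 4y^(-1), so equal utility means equal S. At (5, 3): S = 26/15.
With x = 6: 2·6^(-1) = 1/3, so 4y^(-1) = 26/15 − 1/3 = 1.4, i.e. y^(-1) = 0.35.
Hence y = 1/0.35 = 20/7.
Check: U(6, 20/7) = 0.5769.

y = 20/7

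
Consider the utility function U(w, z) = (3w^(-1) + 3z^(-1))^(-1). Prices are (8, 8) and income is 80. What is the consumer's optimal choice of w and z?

For CES with ρ = -1, MRS = (z/w)^2.
Tangency: set MRS = p_w/p_z = 8/8 = 1.
So (z/w)^2 = 1; taking the square root, z/w = 1, i.e. z = w.
Substitute into the budget 8·w + 8·z = 80: 16·w = 80, so w* = 5 and z* = 5.

w* = 5, z* = 5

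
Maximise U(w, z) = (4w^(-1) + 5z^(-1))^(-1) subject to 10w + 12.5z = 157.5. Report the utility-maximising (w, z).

For CES with ρ = -1, MRS = (4/5)·(z/w)^2.
Tangency: set MRS = p_w/p_z = 10/12.5 = 0.8.
So (z/w)^2 = 1; taking the square root, z/w = 1, i.e. z = w.
Substitute into the budget 10·w + 12.5·z = 157.5: 22.5·w = 157.5, so w* = 7 and z* = 7.

w* = 7, z* = 7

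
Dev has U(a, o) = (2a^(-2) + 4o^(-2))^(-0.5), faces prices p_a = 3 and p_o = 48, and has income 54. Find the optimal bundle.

a* = 2, o* = 1

For CES with ρ = -2, MRS = (2/4)·(o/a)^3.
Tangency: set MRS = p_a/p_o = 3/48 = 1/16.
So (o/a)^3 = 0.125; taking the cube root, o/a = 0.5, i.e. o = 0.5·a.
Substitute into the budget 3·a + 48·o = 54: 27·a = 54, so a* = 2 and o* = 0.5·2 = 1.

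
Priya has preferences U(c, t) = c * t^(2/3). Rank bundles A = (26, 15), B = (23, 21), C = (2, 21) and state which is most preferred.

Bundle B

Evaluate utility at each bundle:
U(A) = 158.137.
U(B) = 175.068.
U(C) = 15.223.
Highest utility is B, so B ≻ A ≻ C.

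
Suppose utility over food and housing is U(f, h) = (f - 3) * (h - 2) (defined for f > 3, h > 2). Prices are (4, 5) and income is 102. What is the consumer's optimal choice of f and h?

MU_f = (h−2), MU_h = (f−3).
MRS = (h−2)/(f−3).
Tangency: set MRS = p_f/p_h = 4/5 = 0.8.
So (h − 2)/(f − 3) = 0.8, i.e. (h − 2) = 0.8·(f − 3).
Rewrite the budget in excess-of-subsistence terms: 4·(f − 3) + 5·(h − 2) = 102 − 4·3 − 5·2 = 80.
Substituting, 8·(f − 3) = 80, so f − 3 = 10 and f* = 13.
Then h − 2 = 0.8·10 = 8, so h* = 10.

f* = 13, h* = 10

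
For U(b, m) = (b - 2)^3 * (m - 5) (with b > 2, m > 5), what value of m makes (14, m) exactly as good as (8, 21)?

m = 7

U(8, 21) = 3456.
Set U(14, m) = 3456 and solve.
With b = 14: (14 − 2)^3 = 1728, so (m − 5) = 3456/1728 = 2.
So m = 5 + 2 = 7.
Check: U(14, 7) = 3456.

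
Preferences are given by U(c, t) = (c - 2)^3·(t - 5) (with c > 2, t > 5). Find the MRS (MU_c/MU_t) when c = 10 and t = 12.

MRS = 2.625

MU_c = 3·(c−2)^2·(t−5), MU_t = (c−2)^3.
MRS = (3/1)·(t−5)/(c−2).
At (10, 12): MRS = 2.625.
The indifference curve has slope −2.625 at this bundle.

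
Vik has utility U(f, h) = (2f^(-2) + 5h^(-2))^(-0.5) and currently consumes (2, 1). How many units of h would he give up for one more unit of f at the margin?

MRS = 0.05

For CES with ρ = -2, MRS = (2/5)·(h/f)^3.
At (2, 1): MRS = 0.05.
That is, one extra unit of f is worth 0.05 units of h at the margin.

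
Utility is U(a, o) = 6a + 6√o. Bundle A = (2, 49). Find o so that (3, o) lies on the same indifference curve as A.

o = 36

U(2, 49) = 54.
Set U(3, o) = 54 and solve.
With a = 3: 6√o = 54 − 6·3 = 36, so √o = 6 and o = 36.
Check: U(3, 36) = 54.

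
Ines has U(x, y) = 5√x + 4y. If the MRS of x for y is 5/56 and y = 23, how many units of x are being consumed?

MU_x = 5/(2√x), MU_y = 4.
MRS = 5/(2√x) ÷ 4.
MRS depends only on x: 0.625/√x = 5/56 ⇒ √x = 0.625/(5/56) = 7 ⇒ x = 49.

x = 49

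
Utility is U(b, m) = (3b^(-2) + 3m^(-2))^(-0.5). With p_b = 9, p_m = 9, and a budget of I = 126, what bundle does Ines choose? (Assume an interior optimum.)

b* = 7, m* = 7

For CES with ρ = -2, MRS = (m/b)^3.
Tangency: set MRS = p_b/p_m = 9/9 = 1.
So (m/b)^3 = 1; taking the cube root, m/b = 1, i.e. m = b.
Substitute into the budget 9·b + 9·m = 126: 18·b = 126, so b* = 7 and m* = 7.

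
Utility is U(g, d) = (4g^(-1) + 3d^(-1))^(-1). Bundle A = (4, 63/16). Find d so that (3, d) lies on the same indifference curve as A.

d = 7

U depends on (g, d) only through S = 4g^(-1) + 3d^(-1), so equal utility means equal S. At (4, 63/16): S = 37/21.
With g = 3: 4·3^(-1) = 4/3, so 3d^(-1) = 37/21 − 4/3 = 3/7, i.e. d^(-1) = 1/7.
Hence d = 1/(1/7) = 7.
Check: U(3, 7) = 0.5676.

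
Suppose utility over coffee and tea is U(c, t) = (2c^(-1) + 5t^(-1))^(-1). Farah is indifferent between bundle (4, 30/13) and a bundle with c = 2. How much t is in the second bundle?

t = 3

U depends on (c, t) only through S = 2c^(-1) + 5t^(-1), so equal utility means equal S. At (4, 30/13): S = 8/3.
With c = 2: 2·2^(-1) = 1, so 5t^(-1) = 8/3 − 1 = 5/3, i.e. t^(-1) = 1/3.
Hence t = 1/(1/3) = 3.
Check: U(2, 3) = 0.375.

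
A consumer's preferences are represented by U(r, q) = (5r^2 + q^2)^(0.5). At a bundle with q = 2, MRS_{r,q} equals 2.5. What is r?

For CES with ρ = 2, MRS = (5/1)·(q/r)^(-1).
Setting (5/1)·(2/r)^(-1) = 2.5 gives (2/r)^(-1) = 0.5, so 2/r = 2 and r = 1.

r = 1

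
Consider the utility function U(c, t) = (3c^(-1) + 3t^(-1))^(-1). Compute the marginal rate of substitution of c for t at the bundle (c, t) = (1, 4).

MRS = 16

For CES with ρ = -1, MRS = (t/c)^2.
At (1, 4): MRS = 16.
That is, one extra unit of c is worth 16 units of t at the margin.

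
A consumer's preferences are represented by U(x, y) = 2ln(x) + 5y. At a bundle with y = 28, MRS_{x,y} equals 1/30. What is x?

x = 12

MU_x = 2/x, MU_y = 5.
MRS = 2/x ÷ 5.
MRS depends only on x: 0.4/x = 1/30 ⇒ x = 0.4/(1/30) = 12.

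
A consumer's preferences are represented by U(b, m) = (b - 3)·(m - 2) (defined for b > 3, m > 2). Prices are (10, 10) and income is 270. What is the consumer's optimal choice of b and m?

MU_b = (m−2), MU_m = (b−3).
MRS = (m−2)/(b−3).
Tangency: set MRS = p_b/p_m = 10/10 = 1.
So (m − 2)/(b − 3) = 1, i.e. (m − 2) = (b − 3).
Rewrite the budget in excess-of-subsistence terms: 10·(b − 3) + 10·(m − 2) = 270 − 10·3 − 10·2 = 220.
Substituting, 20·(b − 3) = 220, so b − 3 = 11 and b* = 14.
Then m − 2 = 11, so m* = 13.

b* = 14, m* = 13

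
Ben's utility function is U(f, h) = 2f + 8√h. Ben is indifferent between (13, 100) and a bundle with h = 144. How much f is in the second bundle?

f = 5

U(13, 100) = 106.
Set U(f, 144) = 106 and solve.
With h = 144: √144 = 12, so 2f = 106 − 8·12 = 10 and f = 5.
Check: U(5, 144) = 106.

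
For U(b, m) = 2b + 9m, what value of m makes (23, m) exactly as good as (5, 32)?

m = 28

U(5, 32) = 298.
Set U(23, m) = 298 and solve.
2·23 + 9m = 298 ⇒ 9m = 252 ⇒ m = 28.
Check: U(23, 28) = 298.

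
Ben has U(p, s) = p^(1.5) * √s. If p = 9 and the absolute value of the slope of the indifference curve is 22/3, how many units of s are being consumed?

MU_p = 1.5·√p·√s and MU_s = 0.5·p^(1.5)·s^(-0.5).
MRS = MU_p/MU_s = (3)·s/p.
Substitute p = 9: MRS = s/3. Setting s/3 = 22/3 gives s = (22/3)·3 = 22.

s = 22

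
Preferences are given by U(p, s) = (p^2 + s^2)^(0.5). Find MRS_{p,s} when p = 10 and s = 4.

MRS = 2.5

For CES with ρ = 2, MRS = (s/p)^(-1).
At (10, 4): MRS = 2.5.
The indifference curve has slope −2.5 at this bundle.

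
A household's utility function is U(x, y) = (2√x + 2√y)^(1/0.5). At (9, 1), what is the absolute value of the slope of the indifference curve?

MRS = 1/3

For CES with ρ = 0.5, MRS = √(y/x).
At (9, 1): MRS = 1/3.
The indifference curve has slope −1/3 at this bundle.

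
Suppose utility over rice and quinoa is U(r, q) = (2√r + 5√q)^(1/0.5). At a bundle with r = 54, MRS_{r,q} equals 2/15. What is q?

q = 6

For CES with ρ = 0.5, MRS = (2/5)·√(q/r).
Setting (2/5)·√(q/54) = 2/15 gives √(q/54) = 1/3, so q/54 = 1/9 and q = 6.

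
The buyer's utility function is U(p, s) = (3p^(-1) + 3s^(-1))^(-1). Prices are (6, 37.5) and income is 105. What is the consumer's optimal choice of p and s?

p* = 5, s* = 2

For CES with ρ = -1, MRS = (s/p)^2.
Tangency: set MRS = p_p/p_s = 6/37.5 = 4/25.
So (s/p)^2 = 4/25; taking the square root, s/p = 0.4, i.e. s = 0.4·p.
Substitute into the budget 6·p + 37.5·s = 105: 21·p = 105, so p* = 5 and s* = 0.4·5 = 2.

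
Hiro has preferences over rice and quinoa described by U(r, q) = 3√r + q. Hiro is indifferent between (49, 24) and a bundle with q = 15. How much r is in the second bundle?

U(49, 24) = 45.
Set U(r, 15) = 45 and solve.
With q = 15: 3√r = 45 − 15 = 30, so √r = 10 and r = 100.
Check: U(100, 15) = 45.

r = 100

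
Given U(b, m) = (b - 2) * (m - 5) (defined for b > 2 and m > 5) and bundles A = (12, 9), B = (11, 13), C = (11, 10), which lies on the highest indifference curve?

Evaluate utility at each bundle:
U(A) = 40.
U(B) = 72.
U(C) = 45.
Highest utility is B, so B ≻ C ≻ A.

Bundle B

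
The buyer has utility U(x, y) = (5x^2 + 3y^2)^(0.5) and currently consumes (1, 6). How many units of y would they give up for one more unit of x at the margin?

For CES with ρ = 2, MRS = (5/3)·(y/x)^(-1).
At (1, 6): MRS = 5/18.
That is, one extra unit of x is worth 5/18 units of y at the margin.

MRS = 5/18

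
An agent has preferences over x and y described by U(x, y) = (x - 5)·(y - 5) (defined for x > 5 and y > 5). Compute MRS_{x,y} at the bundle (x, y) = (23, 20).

MU_x = (y−5), MU_y = (x−5).
MRS = (y−5)/(x−5).
At (23, 20): MRS = 5/6.
That is, one extra unit of x is worth 5/6 units of y at the margin.

MRS = 5/6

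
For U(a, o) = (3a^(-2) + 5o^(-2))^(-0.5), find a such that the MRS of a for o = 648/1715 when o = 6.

For CES with ρ = -2, MRS = (3/5)·(o/a)^3.
Setting (3/5)·(6/a)^3 = 648/1715 gives (6/a)^3 = 216/343, so 6/a = 6/7 and a = 7.

a = 7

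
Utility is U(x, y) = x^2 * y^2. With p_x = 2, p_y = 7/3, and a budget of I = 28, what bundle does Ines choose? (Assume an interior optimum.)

x* = 7, y* = 6

MU_x = 2·x·y^2 and MU_y = 2·x^2·y.
MRS = MU_x/MU_y = y/x.
Tangency: set MRS = p_x/p_y = 2/(7/3) = 6/7.
So y/x = 6/7, i.e. y = (6/7)·x.
Substitute into the budget 2·x + (7/3)·y = 28: 4·x = 28, so x* = 7.
Then y* = (6/7)·7 = 6.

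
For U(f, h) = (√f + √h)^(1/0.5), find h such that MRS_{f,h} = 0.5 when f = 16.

For CES with ρ = 0.5, MRS = √(h/f).
Setting √(h/16) = 0.5 gives h/16 = 0.25 and h = 4.

h = 4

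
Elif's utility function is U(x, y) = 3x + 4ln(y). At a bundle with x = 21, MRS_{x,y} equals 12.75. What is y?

MU_x = 3, MU_y = 4/y.
MRS = 3 ÷ (4/y).
MRS depends only on y: 0.75·y = 12.75 ⇒ y = 12.75/0.75 = 17.

y = 17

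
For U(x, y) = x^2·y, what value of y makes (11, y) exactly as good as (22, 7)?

y = 28

U(22, 7) = 3388.
Set U(11, y) = 3388 and solve.
With x = 11: 11^2 = 121, so y = 3388/121 = 28.
Check: U(11, 28) = 3388.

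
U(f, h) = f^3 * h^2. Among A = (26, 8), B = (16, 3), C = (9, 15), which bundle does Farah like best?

Bundle A

Evaluate utility at each bundle:
U(A) = 1124864.
U(B) = 36864.
U(C) = 164025.
Highest utility is A, so A ≻ C ≻ B.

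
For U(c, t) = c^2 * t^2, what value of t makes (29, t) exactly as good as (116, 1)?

t = 4

U(116, 1) = 13456.
Set U(29, t) = 13456 and solve.
With c = 29: 29^2 = 841, so t^2 = 13456/841 = 16; taking the square root, t = 4.
Check: U(29, 4) = 13456.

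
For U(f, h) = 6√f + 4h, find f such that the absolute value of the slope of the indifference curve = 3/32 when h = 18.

MU_f = 6/(2√f), MU_h = 4.
MRS = 6/(2√f) ÷ 4.
MRS depends only on f: 0.75/√f = 3/32 ⇒ √f = 0.75/(3/32) = 8 ⇒ f = 64.

f = 64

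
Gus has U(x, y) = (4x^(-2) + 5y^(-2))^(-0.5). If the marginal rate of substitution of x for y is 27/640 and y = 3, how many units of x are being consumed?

x = 8

For CES with ρ = -2, MRS = (4/5)·(y/x)^3.
Setting (4/5)·(3/x)^3 = 27/640 gives (3/x)^3 = 27/512, so 3/x = 0.375 and x = 8.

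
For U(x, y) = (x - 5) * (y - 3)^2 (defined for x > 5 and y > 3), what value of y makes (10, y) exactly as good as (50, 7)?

U(50, 7) = 720.
Set U(10, y) = 720 and solve.
With x = 10: (10 − 5) = 5, so (y − 3)^2 = 720/5 = 144.
Taking the square root (with y > 3): y − 3 = 12, so y = 15.
Check: U(10, 15) = 720.

y = 15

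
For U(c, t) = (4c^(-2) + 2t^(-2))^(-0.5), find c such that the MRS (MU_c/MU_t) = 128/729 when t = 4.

For CES with ρ = -2, MRS = (4/2)·(t/c)^3.
Setting (4/2)·(4/c)^3 = 128/729 gives (4/c)^3 = 64/729, so 4/c = 4/9 and c = 9.

c = 9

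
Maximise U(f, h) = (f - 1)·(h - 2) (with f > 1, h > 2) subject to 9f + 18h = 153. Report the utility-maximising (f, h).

MU_f = (h−2), MU_h = (f−1).
MRS = (h−2)/(f−1).
Tangency: set MRS = p_f/p_h = 9/18 = 0.5.
So (h − 2)/(f − 1) = 0.5, i.e. (h − 2) = 0.5·(f − 1).
Rewrite the budget in excess-of-subsistence terms: 9·(f − 1) + 18·(h − 2) = 153 − 9·1 − 18·2 = 108.
Substituting, 18·(f − 1) = 108, so f − 1 = 6 and f* = 7.
Then h − 2 = 0.5·6 = 3, so h* = 5.

f* = 7, h* = 5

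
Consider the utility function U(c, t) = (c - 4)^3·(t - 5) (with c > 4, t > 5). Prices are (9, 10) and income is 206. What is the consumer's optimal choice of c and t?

MU_c = 3·(c−4)^2·(t−5), MU_t = (c−4)^3.
MRS = (3/1)·(t−5)/(c−4).
Tangency: set MRS = p_c/p_t = 9/10 = 0.9.
So (3/1)·(t − 5)/(c − 4) = 0.9, i.e. (t − 5) = 0.3·(c − 4).
Rewrite the budget in excess-of-subsistence terms: 9·(c − 4) + 10·(t − 5) = 206 − 9·4 − 10·5 = 120.
Substituting, 12·(c − 4) = 120, so c − 4 = 10 and c* = 14.
Then t − 5 = 0.3·10 = 3, so t* = 8.

c* = 14, t* = 8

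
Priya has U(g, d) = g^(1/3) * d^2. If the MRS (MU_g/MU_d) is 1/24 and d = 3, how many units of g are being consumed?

MU_g = 1/3·g^(-2/3)·d^2 and MU_d = 2·g^(1/3)·d.
MRS = MU_g/MU_d = (1/6)·d/g.
Substitute d = 3: MRS = 0.5/g. Setting 0.5/g = 1/24 gives g = 0.5/(1/24) = 12.

g = 12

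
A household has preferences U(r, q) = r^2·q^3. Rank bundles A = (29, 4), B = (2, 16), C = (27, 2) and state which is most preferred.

Evaluate utility at each bundle:
U(A) = 53824.
U(B) = 16384.
U(C) = 5832.
Highest utility is A, so A ≻ B ≻ C.

Bundle A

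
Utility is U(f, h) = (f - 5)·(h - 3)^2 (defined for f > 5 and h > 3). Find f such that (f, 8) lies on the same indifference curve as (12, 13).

f = 33

U(12, 13) = 700.
Set U(f, 8) = 700 and solve.
With h = 8: (8 − 3)^2 = 25, so (f − 5) = 700/25 = 28.
So f = 5 + 28 = 33.
Check: U(33, 8) = 700.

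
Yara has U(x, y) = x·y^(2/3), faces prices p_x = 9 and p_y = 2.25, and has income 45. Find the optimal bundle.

MU_x = y^(2/3) and MU_y = 2/3·x·y^(-1/3).
MRS = MU_x/MU_y = (1.5)·y/x.
Tangency: set MRS = p_x/p_y = 9/2.25 = 4.
So (1.5)·y/x = 4, i.e. y = (8/3)·x.
Substitute into the budget 9·x + 2.25·y = 45: 15·x = 45, so x* = 3.
Then y* = (8/3)·3 = 8.

x* = 3, y* = 8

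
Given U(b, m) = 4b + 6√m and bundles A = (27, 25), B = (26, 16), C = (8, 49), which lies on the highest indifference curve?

Bundle A

Evaluate utility at each bundle:
U(A) = 138.000.
U(B) = 128.000.
U(C) = 74.000.
Highest utility is A, so A ≻ B ≻ C.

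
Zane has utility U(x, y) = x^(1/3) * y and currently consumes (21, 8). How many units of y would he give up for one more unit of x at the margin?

MRS = 8/63

MU_x = 1/3·x^(-2/3)·y and MU_y = x^(1/3).
MRS = MU_x/MU_y = (1/3)·y/x.
At (21, 8): MRS = 8/63.
So at (21, 8) the consumer would give up 8/63 units of y for one more unit of x.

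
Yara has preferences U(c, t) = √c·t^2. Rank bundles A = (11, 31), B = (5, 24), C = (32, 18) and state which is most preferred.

Evaluate utility at each bundle:
U(A) = 3187.276.
U(B) = 1287.975.
U(C) = 1832.821.
Highest utility is A, so A ≻ C ≻ B.

Bundle A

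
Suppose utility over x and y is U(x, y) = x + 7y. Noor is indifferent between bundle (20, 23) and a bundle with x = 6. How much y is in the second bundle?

y = 25

U(20, 23) = 181.
Set U(6, y) = 181 and solve.
6 + 7y = 181 ⇒ 7y = 175 ⇒ y = 25.
Check: U(6, 25) = 181.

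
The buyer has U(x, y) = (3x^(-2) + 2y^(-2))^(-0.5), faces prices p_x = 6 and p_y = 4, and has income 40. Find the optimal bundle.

x* = 4, y* = 4

For CES with ρ = -2, MRS = (3/2)·(y/x)^3.
Tangency: set MRS = p_x/p_y = 6/4 = 1.5.
So (y/x)^3 = 1; taking the cube root, y/x = 1, i.e. y = x.
Substitute into the budget 6·x + 4·y = 40: 10·x = 40, so x* = 4 and y* = 4.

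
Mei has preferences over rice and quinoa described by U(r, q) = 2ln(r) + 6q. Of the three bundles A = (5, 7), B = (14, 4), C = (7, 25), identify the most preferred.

Bundle C

Evaluate utility at each bundle:
U(A) = 45.219.
U(B) = 29.278.
U(C) = 153.892.
Highest utility is C, so C ≻ A ≻ B.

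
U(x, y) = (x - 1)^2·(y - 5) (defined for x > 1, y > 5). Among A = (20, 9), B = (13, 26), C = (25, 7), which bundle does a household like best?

Evaluate utility at each bundle:
U(A) = 1444.
U(B) = 3024.
U(C) = 1152.
Highest utility is B, so B ≻ A ≻ C.

Bundle B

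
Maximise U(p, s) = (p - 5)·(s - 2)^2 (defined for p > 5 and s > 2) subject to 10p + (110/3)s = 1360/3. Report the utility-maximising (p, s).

p* = 16, s* = 8

MU_p = (s−2)^2, MU_s = 2·(p−5)·(s−2).
MRS = (1/2)·(s−2)/(p−5).
Tangency: set MRS = p_p/p_s = 10/(110/3) = 3/11.
So (1/2)·(s − 2)/(p − 5) = 3/11, i.e. (s − 2) = (6/11)·(p − 5).
Rewrite the budget in excess-of-subsistence terms: 10·(p − 5) + (110/3)·(s − 2) = 1360/3 − 10·5 − (110/3)·2 = 330.
Substituting, 30·(p − 5) = 330, so p − 5 = 11 and p* = 16.
Then s − 2 = (6/11)·11 = 6, so s* = 8.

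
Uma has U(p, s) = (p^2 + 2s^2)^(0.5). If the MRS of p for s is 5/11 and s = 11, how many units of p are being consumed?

p = 10

For CES with ρ = 2, MRS = (1/2)·(s/p)^(-1).
Setting (1/2)·(11/p)^(-1) = 5/11 gives (11/p)^(-1) = 10/11, so 11/p = 1.1 and p = 10.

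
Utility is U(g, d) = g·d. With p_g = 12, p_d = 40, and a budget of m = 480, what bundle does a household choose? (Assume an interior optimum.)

MU_g = d and MU_d = g.
MRS = MU_g/MU_d = d/g.
Tangency: set MRS = p_g/p_d = 12/40 = 0.3.
So d/g = 0.3, i.e. d = 0.3·g.
Substitute into the budget 12·g + 40·d = 480: 24·g = 480, so g* = 20.
Then d* = 0.3·20 = 6.

g* = 20, d* = 6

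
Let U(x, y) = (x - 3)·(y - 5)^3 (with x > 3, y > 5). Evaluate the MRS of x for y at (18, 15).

MRS = 2/9

MU_x = (y−5)^3, MU_y = 3·(x−3)·(y−5)^2.
MRS = (1/3)·(y−5)/(x−3).
At (18, 15): MRS = 2/9.
The indifference curve has slope −2/9 at this bundle.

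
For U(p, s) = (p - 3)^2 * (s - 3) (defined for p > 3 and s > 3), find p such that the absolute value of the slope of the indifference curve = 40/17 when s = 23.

p = 20

MU_p = 2·(p−3)·(s−3), MU_s = (p−3)^2.
MRS = (2/1)·(s−3)/(p−3).
Substitute s = 23: MRS = 40/(p − 3). Setting this equal to 40/17 gives p − 3 = 40/(40/17) = 17, so p = 20.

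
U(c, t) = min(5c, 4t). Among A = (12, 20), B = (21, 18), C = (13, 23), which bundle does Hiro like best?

Bundle B

Evaluate utility at each bundle:
U(A) = 60.
U(B) = 72.
U(C) = 65.
Highest utility is B, so B ≻ C ≻ A.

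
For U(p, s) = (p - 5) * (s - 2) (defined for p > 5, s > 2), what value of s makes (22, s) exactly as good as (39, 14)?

U(39, 14) = 408.
Set U(22, s) = 408 and solve.
With p = 22: (22 − 5) = 17, so (s − 2) = 408/17 = 24.
So s = 2 + 24 = 26.
Check: U(22, 26) = 408.

s = 26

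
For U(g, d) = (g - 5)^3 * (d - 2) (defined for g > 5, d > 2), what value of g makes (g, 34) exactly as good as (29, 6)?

g = 17

U(29, 6) = 55296.
Set U(g, 34) = 55296 and solve.
With d = 34: (34 − 2) = 32, so (g − 5)^3 = 55296/32 = 1728.
Taking the cube root (with g > 5): g − 5 = 12, so g = 17.
Check: U(17, 34) = 55296.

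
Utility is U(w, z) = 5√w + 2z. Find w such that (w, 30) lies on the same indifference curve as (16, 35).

U(16, 35) = 90.
Set U(w, 30) = 90 and solve.
With z = 30: 5√w = 90 − 2·30 = 30, so √w = 6 and w = 36.
Check: U(36, 30) = 90.

w = 36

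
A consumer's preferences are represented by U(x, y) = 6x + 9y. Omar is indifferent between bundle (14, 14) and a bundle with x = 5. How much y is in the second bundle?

y = 20

U(14, 14) = 210.
Set U(5, y) = 210 and solve.
6·5 + 9y = 210 ⇒ 9y = 180 ⇒ y = 20.
Check: U(5, 20) = 210.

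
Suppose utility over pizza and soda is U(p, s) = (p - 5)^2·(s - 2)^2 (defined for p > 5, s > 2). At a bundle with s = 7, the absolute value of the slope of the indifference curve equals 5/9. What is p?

p = 14

MU_p = 2·(p−5)·(s−2)^2, MU_s = 2·(p−5)^2·(s−2).
MRS = (s−2)/(p−5).
Substitute s = 7: MRS = 5/(p − 5). Setting this equal to 5/9 gives p − 5 = 5/(5/9) = 9, so p = 14.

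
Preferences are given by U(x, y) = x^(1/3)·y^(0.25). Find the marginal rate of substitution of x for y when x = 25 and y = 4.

MU_x = 1/3·x^(-2/3)·y^(0.25) and MU_y = 0.25·x^(1/3)·y^(-0.75).
MRS = MU_x/MU_y = (4/3)·y/x.
At (25, 4): MRS = 16/75.
So at (25, 4) the consumer would give up 16/75 units of y for one more unit of x.

MRS = 16/75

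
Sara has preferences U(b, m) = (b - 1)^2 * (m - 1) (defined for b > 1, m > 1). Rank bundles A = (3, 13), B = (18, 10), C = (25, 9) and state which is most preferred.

Evaluate utility at each bundle:
U(A) = 48.
U(B) = 2601.
U(C) = 4608.
Highest utility is C, so C ≻ B ≻ A.

Bundle C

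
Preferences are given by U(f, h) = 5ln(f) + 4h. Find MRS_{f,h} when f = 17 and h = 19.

MU_f = 5/f, MU_h = 4.
MRS = 5/f ÷ 4.
At (17, 19): MRS = 5/68.
So at (17, 19) the consumer would give up 5/68 units of h for one more unit of f.

MRS = 5/68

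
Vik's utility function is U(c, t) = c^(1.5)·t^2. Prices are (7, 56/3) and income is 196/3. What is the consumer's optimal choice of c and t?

MU_c = 1.5·√c·t^2 and MU_t = 2·c^(1.5)·t.
MRS = MU_c/MU_t = (0.75)·t/c.
Tangency: set MRS = p_c/p_t = 7/(56/3) = 0.375.
So (0.75)·t/c = 0.375, i.e. t = 0.5·c.
Substitute into the budget 7·c + (56/3)·t = 196/3: (49/3)·c = 196/3, so c* = 4.
Then t* = 0.5·4 = 2.

c* = 4, t* = 2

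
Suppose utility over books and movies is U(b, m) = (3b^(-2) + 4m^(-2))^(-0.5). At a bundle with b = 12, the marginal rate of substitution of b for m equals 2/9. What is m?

m = 8

For CES with ρ = -2, MRS = (3/4)·(m/b)^3.
Setting (3/4)·(m/12)^3 = 2/9 gives (m/12)^3 = 8/27, so m/12 = 2/3 and m = 8.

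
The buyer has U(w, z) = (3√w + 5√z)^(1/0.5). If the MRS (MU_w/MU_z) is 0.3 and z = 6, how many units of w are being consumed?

For CES with ρ = 0.5, MRS = (3/5)·√(z/w).
Setting (3/5)·√(6/w) = 0.3 gives √(6/w) = 0.5, so 6/w = 0.25 and w = 24.

w = 24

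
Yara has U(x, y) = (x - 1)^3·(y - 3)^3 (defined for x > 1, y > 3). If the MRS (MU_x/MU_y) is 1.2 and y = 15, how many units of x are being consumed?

x = 11

MU_x = 3·(x−1)^2·(y−3)^3, MU_y = 3·(x−1)^3·(y−3)^2.
MRS = (y−3)/(x−1).
Substitute y = 15: MRS = 12/(x − 1). Setting this equal to 1.2 gives x − 1 = 12/1.2 = 10, so x = 11.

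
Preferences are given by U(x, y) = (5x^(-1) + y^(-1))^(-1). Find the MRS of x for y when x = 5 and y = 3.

For CES with ρ = -1, MRS = (5/1)·(y/x)^2.
At (5, 3): MRS = 1.8.
That is, one extra unit of x is worth 1.8 units of y at the margin.

MRS = 1.8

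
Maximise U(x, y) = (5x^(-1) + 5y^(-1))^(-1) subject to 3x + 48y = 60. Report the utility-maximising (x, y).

x* = 4, y* = 1

For CES with ρ = -1, MRS = (y/x)^2.
Tangency: set MRS = p_x/p_y = 3/48 = 1/16.
So (y/x)^2 = 1/16; taking the square root, y/x = 0.25, i.e. y = 0.25·x.
Substitute into the budget 3·x + 48·y = 60: 15·x = 60, so x* = 4 and y* = 0.25·4 = 1.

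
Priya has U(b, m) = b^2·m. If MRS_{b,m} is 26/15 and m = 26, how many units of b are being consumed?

MU_b = 2·b·m and MU_m = b^2.
MRS = MU_b/MU_m = (2/1)·m/b.
Substitute m = 26: MRS = 52/b. Setting 52/b = 26/15 gives b = 52/(26/15) = 30.

b = 30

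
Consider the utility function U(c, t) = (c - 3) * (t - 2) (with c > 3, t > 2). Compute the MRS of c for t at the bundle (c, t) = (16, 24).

MRS = 22/13

MU_c = (t−2), MU_t = (c−3).
MRS = (t−2)/(c−3).
At (16, 24): MRS = 22/13.
So at (16, 24) the consumer would give up 22/13 units of t for one more unit of c.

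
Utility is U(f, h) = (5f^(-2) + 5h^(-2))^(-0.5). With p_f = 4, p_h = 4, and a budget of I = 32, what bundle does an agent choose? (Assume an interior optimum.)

f* = 4, h* = 4

For CES with ρ = -2, MRS = (h/f)^3.
Tangency: set MRS = p_f/p_h = 4/4 = 1.
So (h/f)^3 = 1; taking the cube root, h/f = 1, i.e. h = f.
Substitute into the budget 4·f + 4·h = 32: 8·f = 32, so f* = 4 and h* = 4.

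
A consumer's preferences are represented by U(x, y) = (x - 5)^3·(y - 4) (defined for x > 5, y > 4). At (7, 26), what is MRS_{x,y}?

MU_x = 3·(x−5)^2·(y−4), MU_y = (x−5)^3.
MRS = (3/1)·(y−4)/(x−5).
At (7, 26): MRS = 33.
That is, one extra unit of x is worth 33 units of y at the margin.

MRS = 33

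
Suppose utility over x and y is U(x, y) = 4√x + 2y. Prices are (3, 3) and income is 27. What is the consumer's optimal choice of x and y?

x* = 1, y* = 8

MU_x = 4/(2√x), MU_y = 2.
MRS = 4/(2√x) ÷ 2.
Tangency: set MRS = p_x/p_y = 3/3 = 1.
MRS depends only on x: 1/√x = 1 ⇒ √x = 1/1 = 1 ⇒ x* = 1.
From the budget, 3·y = 27 − 3·1 = 24, so y* = 8.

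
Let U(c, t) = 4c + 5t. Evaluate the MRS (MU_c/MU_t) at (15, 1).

MU_c = 4, MU_t = 5, so MRS = 4/5 = 0.8 at every bundle.
At (15, 1): MRS = 0.8.
So at (15, 1) the consumer would give up 0.8 units of t for one more unit of c.

MRS = 0.8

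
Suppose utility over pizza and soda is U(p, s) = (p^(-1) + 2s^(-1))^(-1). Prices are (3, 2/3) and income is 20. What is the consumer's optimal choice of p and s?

For CES with ρ = -1, MRS = (1/2)·(s/p)^2.
Tangency: set MRS = p_p/p_s = 3/(2/3) = 4.5.
So (s/p)^2 = 9; taking the square root, s/p = 3, i.e. s = 3·p.
Substitute into the budget 3·p + (2/3)·s = 20: 5·p = 20, so p* = 4 and s* = 3·4 = 12.

p* = 4, s* = 12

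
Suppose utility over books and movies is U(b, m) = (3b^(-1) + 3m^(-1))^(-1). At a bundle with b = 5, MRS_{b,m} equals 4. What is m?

For CES with ρ = -1, MRS = (m/b)^2.
Setting (m/5)^2 = 4 gives m/5 = 2 and m = 10.

m = 10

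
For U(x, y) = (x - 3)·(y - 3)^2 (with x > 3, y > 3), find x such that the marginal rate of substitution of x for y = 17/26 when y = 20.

MU_x = (y−3)^2, MU_y = 2·(x−3)·(y−3).
MRS = (1/2)·(y−3)/(x−3).
Substitute y = 20: MRS = 8.5/(x − 3). Setting this equal to 17/26 gives x − 3 = 8.5/(17/26) = 13, so x = 16.

x = 16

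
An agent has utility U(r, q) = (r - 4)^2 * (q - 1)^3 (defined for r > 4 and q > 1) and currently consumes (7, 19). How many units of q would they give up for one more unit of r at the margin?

MRS = 4

MU_r = 2·(r−4)·(q−1)^3, MU_q = 3·(r−4)^2·(q−1)^2.
MRS = (2/3)·(q−1)/(r−4).
At (7, 19): MRS = 4.
So at (7, 19) the consumer would give up 4 units of q for one more unit of r.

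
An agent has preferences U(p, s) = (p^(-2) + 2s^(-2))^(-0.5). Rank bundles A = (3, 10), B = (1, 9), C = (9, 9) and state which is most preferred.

Bundle C

Evaluate utility at each bundle:
U(A) = 2.762.
U(B) = 0.988.
U(C) = 5.196.
Highest utility is C, so C ≻ A ≻ B.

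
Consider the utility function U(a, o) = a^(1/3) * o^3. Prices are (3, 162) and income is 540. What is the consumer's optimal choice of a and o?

MU_a = 1/3·a^(-2/3)·o^3 and MU_o = 3·a^(1/3)·o^2.
MRS = MU_a/MU_o = (1/9)·o/a.
Tangency: set MRS = p_a/p_o = 3/162 = 1/54.
So (1/9)·o/a = 1/54, i.e. o = (1/6)·a.
Substitute into the budget 3·a + 162·o = 540: 30·a = 540, so a* = 18.
Then o* = (1/6)·18 = 3.

a* = 18, o* = 3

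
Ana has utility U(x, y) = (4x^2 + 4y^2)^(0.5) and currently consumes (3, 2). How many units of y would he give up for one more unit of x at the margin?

For CES with ρ = 2, MRS = (y/x)^(-1).
At (3, 2): MRS = 1.5.
The indifference curve has slope −1.5 at this bundle.

MRS = 1.5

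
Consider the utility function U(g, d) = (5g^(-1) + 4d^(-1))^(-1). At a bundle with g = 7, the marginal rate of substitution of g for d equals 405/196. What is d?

d = 9

For CES with ρ = -1, MRS = (5/4)·(d/g)^2.
Setting (5/4)·(d/7)^2 = 405/196 gives (d/7)^2 = 81/49, so d/7 = 9/7 and d = 9.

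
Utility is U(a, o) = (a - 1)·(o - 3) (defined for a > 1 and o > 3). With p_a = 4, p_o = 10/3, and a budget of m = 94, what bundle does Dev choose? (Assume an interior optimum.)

a* = 11, o* = 15

MU_a = (o−3), MU_o = (a−1).
MRS = (o−3)/(a−1).
Tangency: set MRS = p_a/p_o = 4/(10/3) = 1.2.
So (o − 3)/(a − 1) = 1.2, i.e. (o − 3) = 1.2·(a − 1).
Rewrite the budget in excess-of-subsistence terms: 4·(a − 1) + (10/3)·(o − 3) = 94 − 4·1 − (10/3)·3 = 80.
Substituting, 8·(a − 1) = 80, so a − 1 = 10 and a* = 11.
Then o − 3 = 1.2·10 = 12, so o* = 15.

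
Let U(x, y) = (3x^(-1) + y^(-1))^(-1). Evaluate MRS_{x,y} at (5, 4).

MRS = 48/25

For CES with ρ = -1, MRS = (3/1)·(y/x)^2.
At (5, 4): MRS = 48/25.
That is, one extra unit of x is worth 48/25 units of y at the margin.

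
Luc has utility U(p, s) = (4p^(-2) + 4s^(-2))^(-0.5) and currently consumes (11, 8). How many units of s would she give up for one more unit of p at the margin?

MRS = 512/1331

For CES with ρ = -2, MRS = (s/p)^3.
At (11, 8): MRS = 512/1331.
That is, one extra unit of p is worth 512/1331 units of s at the margin.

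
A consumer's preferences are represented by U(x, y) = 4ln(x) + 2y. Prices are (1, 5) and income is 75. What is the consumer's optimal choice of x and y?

x* = 10, y* = 13

MU_x = 4/x, MU_y = 2.
MRS = 4/x ÷ 2.
Tangency: set MRS = p_x/p_y = 1/5 = 0.2.
MRS depends only on x: 2/x = 0.2 ⇒ x* = 2/0.2 = 10.
From the budget, 5·y = 75 − 1·10 = 65, so y* = 13.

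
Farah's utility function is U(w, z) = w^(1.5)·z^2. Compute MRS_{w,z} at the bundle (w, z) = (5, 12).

MU_w = 1.5·√w·z^2 and MU_z = 2·w^(1.5)·z.
MRS = MU_w/MU_z = (0.75)·z/w.
At (5, 12): MRS = 1.8.
So at (5, 12) the consumer would give up 1.8 units of z for one more unit of w.

MRS = 1.8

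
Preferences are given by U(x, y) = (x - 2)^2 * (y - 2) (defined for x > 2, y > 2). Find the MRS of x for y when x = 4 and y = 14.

MRS = 12

MU_x = 2·(x−2)·(y−2), MU_y = (x−2)^2.
MRS = (2/1)·(y−2)/(x−2).
At (4, 14): MRS = 12.
That is, one extra unit of x is worth 12 units of y at the margin.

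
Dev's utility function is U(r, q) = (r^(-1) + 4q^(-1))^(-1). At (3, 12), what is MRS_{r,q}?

For CES with ρ = -1, MRS = (1/4)·(q/r)^2.
At (3, 12): MRS = 4.
So at (3, 12) the consumer would give up 4 units of q for one more unit of r.

MRS = 4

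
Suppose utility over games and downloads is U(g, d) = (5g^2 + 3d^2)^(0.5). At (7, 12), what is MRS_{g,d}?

MRS = 35/36

For CES with ρ = 2, MRS = (5/3)·(d/g)^(-1).
At (7, 12): MRS = 35/36.
That is, one extra unit of g is worth 35/36 units of d at the margin.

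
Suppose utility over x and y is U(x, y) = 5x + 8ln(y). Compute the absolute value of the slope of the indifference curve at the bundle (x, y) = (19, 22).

MU_x = 5, MU_y = 8/y.
MRS = 5 ÷ (8/y).
At (19, 22): MRS = 13.75.
So at (19, 22) the consumer would give up 13.75 units of y for one more unit of x.

MRS = 13.75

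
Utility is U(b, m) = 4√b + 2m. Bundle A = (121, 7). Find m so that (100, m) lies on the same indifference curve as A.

U(121, 7) = 58.
Set U(100, m) = 58 and solve.
With b = 100: √100 = 10, so 2m = 58 − 4·10 = 18 and m = 9.
Check: U(100, 9) = 58.

m = 9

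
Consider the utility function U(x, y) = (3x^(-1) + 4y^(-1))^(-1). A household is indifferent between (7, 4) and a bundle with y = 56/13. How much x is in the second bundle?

x = 6

U depends on (x, y) only through S = 3x^(-1) + 4y^(-1), so equal utility means equal S. At (7, 4): S = 10/7.
With y = 56/13: 4·(56/13)^(-1) = 13/14, so 3x^(-1) = 10/7 − 13/14 = 0.5, i.e. x^(-1) = 1/6.
Hence x = 1/(1/6) = 6.
Check: U(6, 56/13) = 0.7.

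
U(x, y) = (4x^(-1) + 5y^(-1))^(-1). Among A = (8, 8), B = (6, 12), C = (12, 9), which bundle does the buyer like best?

Evaluate utility at each bundle:
U(A) = 0.889.
U(B) = 0.923.
U(C) = 1.125.
Highest utility is C, so C ≻ B ≻ A.

Bundle C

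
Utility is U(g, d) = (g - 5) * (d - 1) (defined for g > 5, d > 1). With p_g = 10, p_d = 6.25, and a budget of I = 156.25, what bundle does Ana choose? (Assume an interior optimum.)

MU_g = (d−1), MU_d = (g−5).
MRS = (d−1)/(g−5).
Tangency: set MRS = p_g/p_d = 10/6.25 = 1.6.
So (d − 1)/(g − 5) = 1.6, i.e. (d − 1) = 1.6·(g − 5).
Rewrite the budget in excess-of-subsistence terms: 10·(g − 5) + 6.25·(d − 1) = 156.25 − 10·5 − 6.25·1 = 100.
Substituting, 20·(g − 5) = 100, so g − 5 = 5 and g* = 10.
Then d − 1 = 1.6·5 = 8, so d* = 9.

g* = 10, d* = 9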